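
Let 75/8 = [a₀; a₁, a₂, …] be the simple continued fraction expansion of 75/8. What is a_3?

Repeatedly divide and take the remainder:
75 = 9·8 + 3, so a_0 = 9
8 = 2·3 + 2, so a_1 = 2
3 = 1·2 + 1, so a_2 = 1
2 = 2·1 + 0, so a_3 = 2

2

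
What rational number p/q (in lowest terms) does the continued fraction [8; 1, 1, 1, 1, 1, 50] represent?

a_0 = 8: 8/1
a_1 = 1: 9/1
a_2 = 1: 17/2
a_3 = 1: 26/3
a_4 = 1: 43/5
a_5 = 1: 69/8
a_6 = 50: 3493/405

3493/405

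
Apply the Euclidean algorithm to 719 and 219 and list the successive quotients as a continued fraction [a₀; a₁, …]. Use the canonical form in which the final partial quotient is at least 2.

719 ÷ 219 → quotient 3, remainder 62
219 ÷ 62 → quotient 3, remainder 33
62 ÷ 33 → quotient 1, remainder 29
33 ÷ 29 → quotient 1, remainder 4
29 ÷ 4 → quotient 7, remainder 1
4 ÷ 1 → quotient 4, remainder 0

[3; 3, 1, 1, 7, 4]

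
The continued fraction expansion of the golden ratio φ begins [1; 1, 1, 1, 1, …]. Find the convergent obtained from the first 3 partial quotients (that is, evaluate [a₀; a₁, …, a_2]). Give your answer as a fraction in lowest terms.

Start with 1.
1 + 1/(1/1) = 1 + 1/1 = 2/1
1 + 1/(2/1) = 1 + 1/2 = 3/2

3/2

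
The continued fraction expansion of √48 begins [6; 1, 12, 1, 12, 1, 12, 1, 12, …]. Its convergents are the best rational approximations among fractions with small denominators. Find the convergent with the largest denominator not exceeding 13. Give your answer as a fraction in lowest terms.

a_0 = 6: 6/1  (≤ bound)
a_1 = 1: 7/1  (≤ bound)
a_2 = 12: 90/13  (≤ bound)
a_3 = 1: 97/14  (> 13, stop)

90/13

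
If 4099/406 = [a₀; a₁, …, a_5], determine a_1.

10

Apply division with remainder until the remainder is 0:
4099 ÷ 406 → quotient 10, remainder 39
406 ÷ 39 → quotient 10, remainder 16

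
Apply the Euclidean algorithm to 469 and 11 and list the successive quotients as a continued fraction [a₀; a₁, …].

469 = 42·11 + 7, so a_0 = 42
11 = 1·7 + 4, so a_1 = 1
7 = 1·4 + 3, so a_2 = 1
4 = 1·3 + 1, so a_3 = 1
3 = 3·1 + 0, so a_4 = 3

[42; 1, 1, 1, 3]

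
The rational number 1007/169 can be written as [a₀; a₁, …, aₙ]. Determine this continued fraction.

[5; 1, 23, 7]

Repeatedly divide and take the remainder:
⌊1007/169⌋ = 5, remainder 162
⌊169/162⌋ = 1, remainder 7
⌊162/7⌋ = 23, remainder 1
⌊7/1⌋ = 7, remainder 0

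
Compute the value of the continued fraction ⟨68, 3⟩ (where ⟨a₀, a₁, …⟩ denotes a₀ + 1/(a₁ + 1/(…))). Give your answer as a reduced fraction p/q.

a_0 = 68: 68/1
a_1 = 3: 205/3

205/3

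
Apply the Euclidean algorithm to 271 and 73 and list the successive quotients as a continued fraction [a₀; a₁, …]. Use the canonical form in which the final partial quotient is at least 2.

Apply division with remainder until the remainder is 0:
271 = 3·73 + 52, so a_0 = 3
73 = 1·52 + 21, so a_1 = 1
52 = 2·21 + 10, so a_2 = 2
21 = 2·10 + 1, so a_3 = 2
10 = 10·1 + 0, so a_4 = 10

[3; 1, 2, 2, 10]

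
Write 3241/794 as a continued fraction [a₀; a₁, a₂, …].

[4; 12, 4, 1, 1, 1, 4]

Repeatedly divide and take the remainder:
⌊3241/794⌋ = 4, remainder 65
⌊794/65⌋ = 12, remainder 14
⌊65/14⌋ = 4, remainder 9
⌊14/9⌋ = 1, remainder 5
⌊9/5⌋ = 1, remainder 4
⌊5/4⌋ = 1, remainder 1
⌊4/1⌋ = 4, remainder 0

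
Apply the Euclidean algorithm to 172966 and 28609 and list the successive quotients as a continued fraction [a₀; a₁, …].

[6; 21, 1, 4, 6, 1, 8, 4]

Run the Euclidean algorithm, recording each quotient:
⌊172966/28609⌋ = 6, remainder 1312
⌊28609/1312⌋ = 21, remainder 1057
⌊1312/1057⌋ = 1, remainder 255
⌊1057/255⌋ = 4, remainder 37
⌊255/37⌋ = 6, remainder 33
⌊37/33⌋ = 1, remainder 4
⌊33/4⌋ = 8, remainder 1
⌊4/1⌋ = 4, remainder 0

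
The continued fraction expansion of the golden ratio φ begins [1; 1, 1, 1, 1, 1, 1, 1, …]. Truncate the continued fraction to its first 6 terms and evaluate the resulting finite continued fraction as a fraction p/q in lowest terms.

13/8

Compute successive convergents:
a_0 = 1: 1/1
a_1 = 1: 2/1
a_2 = 1: 3/2
a_3 = 1: 5/3
a_4 = 1: 8/5
a_5 = 1: 13/8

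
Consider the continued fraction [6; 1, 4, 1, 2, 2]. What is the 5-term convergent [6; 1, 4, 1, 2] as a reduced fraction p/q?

116/17

Start with 2.
1 + 1/(2/1) = 1 + 1/2 = 3/2
4 + 1/(3/2) = 4 + 2/3 = 14/3
1 + 1/(14/3) = 1 + 3/14 = 17/14
6 + 1/(17/14) = 6 + 14/17 = 116/17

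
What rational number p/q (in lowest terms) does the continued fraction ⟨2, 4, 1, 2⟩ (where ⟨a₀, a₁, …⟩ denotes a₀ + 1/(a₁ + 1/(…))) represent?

Work from the innermost term outward:
Start with 2.
1 + 1/(2/1) = 1 + 1/2 = 3/2
4 + 1/(3/2) = 4 + 2/3 = 14/3
2 + 1/(14/3) = 2 + 3/14 = 31/14

31/14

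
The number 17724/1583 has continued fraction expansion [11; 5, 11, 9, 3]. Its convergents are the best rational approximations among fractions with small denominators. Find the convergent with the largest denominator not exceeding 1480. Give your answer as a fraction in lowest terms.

a_0 = 11: 11/1  (≤ bound)
a_1 = 5: 56/5  (≤ bound)
a_2 = 11: 627/56  (≤ bound)
a_3 = 9: 5699/509  (≤ bound)
a_4 = 3: 17724/1583  (> 1480, stop)

5699/509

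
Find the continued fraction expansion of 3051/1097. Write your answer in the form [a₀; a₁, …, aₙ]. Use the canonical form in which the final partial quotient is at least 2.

[2; 1, 3, 1, 1, 3, 34]

⌊3051/1097⌋ = 2, remainder 857
⌊1097/857⌋ = 1, remainder 240
⌊857/240⌋ = 3, remainder 137
⌊240/137⌋ = 1, remainder 103
⌊137/103⌋ = 1, remainder 34
⌊103/34⌋ = 3, remainder 1
⌊34/1⌋ = 34, remainder 0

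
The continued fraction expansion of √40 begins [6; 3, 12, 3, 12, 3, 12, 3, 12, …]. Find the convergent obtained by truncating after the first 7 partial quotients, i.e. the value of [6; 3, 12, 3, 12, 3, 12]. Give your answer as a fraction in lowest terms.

337434/53353

Use the convergent recurrence hₖ = aₖ·hₖ₋₁ + hₖ₋₂ (and likewise for the denominators kₖ):
a_0 = 6: 6/1
a_1 = 3: 19/3
a_2 = 12: 234/37
a_3 = 3: 721/114
a_4 = 12: 8886/1405
a_5 = 3: 27379/4329
a_6 = 12: 337434/53353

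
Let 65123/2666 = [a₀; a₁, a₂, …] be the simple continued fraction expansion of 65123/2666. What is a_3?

65123 = 24·2666 + 1139, so a_0 = 24
2666 = 2·1139 + 388, so a_1 = 2
1139 = 2·388 + 363, so a_2 = 2
388 = 1·363 + 25, so a_3 = 1

1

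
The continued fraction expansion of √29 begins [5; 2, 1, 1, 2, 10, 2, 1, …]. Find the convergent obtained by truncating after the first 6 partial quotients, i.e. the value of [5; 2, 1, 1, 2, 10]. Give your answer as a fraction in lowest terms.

727/135

a_0 = 5: 5/1
a_1 = 2: 11/2
a_2 = 1: 16/3
a_3 = 1: 27/5
a_4 = 2: 70/13
a_5 = 10: 727/135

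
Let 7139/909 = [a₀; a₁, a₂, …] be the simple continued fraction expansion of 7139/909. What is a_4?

5

7139 ÷ 909 → quotient 7, remainder 776
909 ÷ 776 → quotient 1, remainder 133
776 ÷ 133 → quotient 5, remainder 111
133 ÷ 111 → quotient 1, remainder 22
111 ÷ 22 → quotient 5, remainder 1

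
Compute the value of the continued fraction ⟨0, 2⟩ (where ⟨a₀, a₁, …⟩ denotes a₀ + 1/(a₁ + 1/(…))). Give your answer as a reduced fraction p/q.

1/2

a_0 = 0: 0/1
a_1 = 2: 1/2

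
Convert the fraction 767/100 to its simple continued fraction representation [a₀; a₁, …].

[7; 1, 2, 33]

Apply division with remainder until the remainder is 0:
767 ÷ 100 → quotient 7, remainder 67
100 ÷ 67 → quotient 1, remainder 33
67 ÷ 33 → quotient 2, remainder 1
33 ÷ 1 → quotient 33, remainder 0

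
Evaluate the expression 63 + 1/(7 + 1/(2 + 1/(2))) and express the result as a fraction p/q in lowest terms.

2336/37

Starting at the tail and folding back:
Start with 2.
2 + 1/(2/1) = 2 + 1/2 = 5/2
7 + 1/(5/2) = 7 + 2/5 = 37/5
63 + 1/(37/5) = 63 + 5/37 = 2336/37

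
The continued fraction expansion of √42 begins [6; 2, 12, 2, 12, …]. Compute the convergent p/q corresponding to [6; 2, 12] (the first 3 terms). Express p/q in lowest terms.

Start with 12.
2 + 1/(12/1) = 2 + 1/12 = 25/12
6 + 1/(25/12) = 6 + 12/25 = 162/25

162/25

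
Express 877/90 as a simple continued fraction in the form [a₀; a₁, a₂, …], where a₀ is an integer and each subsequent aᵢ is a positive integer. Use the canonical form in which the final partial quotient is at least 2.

[9; 1, 2, 1, 10, 2]

Run the Euclidean algorithm, recording each quotient:
⌊877/90⌋ = 9, remainder 67
⌊90/67⌋ = 1, remainder 23
⌊67/23⌋ = 2, remainder 21
⌊23/21⌋ = 1, remainder 2
⌊21/2⌋ = 10, remainder 1
⌊2/1⌋ = 2, remainder 0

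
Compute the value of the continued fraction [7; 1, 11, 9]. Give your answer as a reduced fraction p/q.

863/109

Collapse the nested fraction from the inside out:
Start with 9.
11 + 1/(9/1) = 11 + 1/9 = 100/9
1 + 1/(100/9) = 1 + 9/100 = 109/100
7 + 1/(109/100) = 7 + 100/109 = 863/109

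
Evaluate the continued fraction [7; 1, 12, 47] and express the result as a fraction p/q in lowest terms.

Work from the innermost term outward:
Start with 47.
12 + 1/(47/1) = 12 + 1/47 = 565/47
1 + 1/(565/47) = 1 + 47/565 = 612/565
7 + 1/(612/565) = 7 + 565/612 = 4849/612

4849/612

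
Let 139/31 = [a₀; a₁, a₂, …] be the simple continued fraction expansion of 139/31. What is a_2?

⌊139/31⌋ = 4, remainder 15
⌊31/15⌋ = 2, remainder 1
⌊15/1⌋ = 15, remainder 0

15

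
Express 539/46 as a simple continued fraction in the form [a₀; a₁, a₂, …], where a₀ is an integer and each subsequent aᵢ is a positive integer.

⌊539/46⌋ = 11, remainder 33
⌊46/33⌋ = 1, remainder 13
⌊33/13⌋ = 2, remainder 7
⌊13/7⌋ = 1, remainder 6
⌊7/6⌋ = 1, remainder 1
⌊6/1⌋ = 6, remainder 0

[11; 1, 2, 1, 1, 6]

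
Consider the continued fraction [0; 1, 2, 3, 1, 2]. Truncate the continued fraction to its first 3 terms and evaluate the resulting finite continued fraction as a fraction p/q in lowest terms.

2/3

Compute successive convergents:
a_0 = 0: 0/1
a_1 = 1: 1/1
a_2 = 2: 2/3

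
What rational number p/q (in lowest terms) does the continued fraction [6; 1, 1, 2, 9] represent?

Start with 9.
2 + 1/(9/1) = 2 + 1/9 = 19/9
1 + 1/(19/9) = 1 + 9/19 = 28/19
1 + 1/(28/19) = 1 + 19/28 = 47/28
6 + 1/(47/28) = 6 + 28/47 = 310/47

310/47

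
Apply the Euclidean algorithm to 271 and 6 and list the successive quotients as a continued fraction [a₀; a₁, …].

[45; 6]

Apply division with remainder until the remainder is 0:
⌊271/6⌋ = 45, remainder 1
⌊6/1⌋ = 6, remainder 0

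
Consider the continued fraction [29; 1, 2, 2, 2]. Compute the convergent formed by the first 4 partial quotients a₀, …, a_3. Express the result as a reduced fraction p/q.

208/7

a_0 = 29: 29/1
a_1 = 1: 30/1
a_2 = 2: 89/3
a_3 = 2: 208/7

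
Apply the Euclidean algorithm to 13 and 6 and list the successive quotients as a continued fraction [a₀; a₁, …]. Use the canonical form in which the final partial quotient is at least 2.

[2; 6]

⌊13/6⌋ = 2, remainder 1
⌊6/1⌋ = 6, remainder 0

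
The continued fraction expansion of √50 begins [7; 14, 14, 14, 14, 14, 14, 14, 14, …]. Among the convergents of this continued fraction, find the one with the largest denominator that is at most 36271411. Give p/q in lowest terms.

54608393/7722793

a_0 = 7: 7/1  (≤ bound)
a_1 = 14: 99/14  (≤ bound)
a_2 = 14: 1393/197  (≤ bound)
a_3 = 14: 19601/2772  (≤ bound)
a_4 = 14: 275807/39005  (≤ bound)
a_5 = 14: 3880899/548842  (≤ bound)
a_6 = 14: 54608393/7722793  (≤ bound)
a_7 = 14: 768398401/108667944  (> 36271411, stop)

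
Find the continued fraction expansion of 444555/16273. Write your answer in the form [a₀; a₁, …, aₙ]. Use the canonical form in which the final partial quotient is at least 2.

Apply division with remainder until the remainder is 0:
444555 ÷ 16273 → quotient 27, remainder 5184
16273 ÷ 5184 → quotient 3, remainder 721
5184 ÷ 721 → quotient 7, remainder 137
721 ÷ 137 → quotient 5, remainder 36
137 ÷ 36 → quotient 3, remainder 29
36 ÷ 29 → quotient 1, remainder 7
29 ÷ 7 → quotient 4, remainder 1
7 ÷ 1 → quotient 7, remainder 0

[27; 3, 7, 5, 3, 1, 4, 7]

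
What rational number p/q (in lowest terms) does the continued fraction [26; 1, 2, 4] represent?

347/13

Start with 4.
2 + 1/(4/1) = 2 + 1/4 = 9/4
1 + 1/(9/4) = 1 + 4/9 = 13/9
26 + 1/(13/9) = 26 + 9/13 = 347/13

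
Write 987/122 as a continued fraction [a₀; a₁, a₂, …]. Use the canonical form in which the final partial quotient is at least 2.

[8; 11, 11]

Run the Euclidean algorithm, recording each quotient:
987 ÷ 122 → quotient 8, remainder 11
122 ÷ 11 → quotient 11, remainder 1
11 ÷ 1 → quotient 11, remainder 0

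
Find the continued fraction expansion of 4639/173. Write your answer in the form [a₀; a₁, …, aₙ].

4639 = 26·173 + 141, so a_0 = 26
173 = 1·141 + 32, so a_1 = 1
141 = 4·32 + 13, so a_2 = 4
32 = 2·13 + 6, so a_3 = 2
13 = 2·6 + 1, so a_4 = 2
6 = 6·1 + 0, so a_5 = 6

[26; 1, 4, 2, 2, 6]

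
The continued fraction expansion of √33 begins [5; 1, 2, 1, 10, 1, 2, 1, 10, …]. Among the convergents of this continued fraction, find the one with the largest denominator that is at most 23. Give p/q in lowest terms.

23/4

List convergents until the denominator exceeds the bound:
a_0 = 5: 5/1  (≤ bound)
a_1 = 1: 6/1  (≤ bound)
a_2 = 2: 17/3  (≤ bound)
a_3 = 1: 23/4  (≤ bound)
a_4 = 10: 247/43  (> 23, stop)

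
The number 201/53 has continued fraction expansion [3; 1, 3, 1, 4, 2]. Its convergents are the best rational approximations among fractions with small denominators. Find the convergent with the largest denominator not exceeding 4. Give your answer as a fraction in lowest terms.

15/4

List convergents until the denominator exceeds the bound:
a_0 = 3: 3/1  (≤ bound)
a_1 = 1: 4/1  (≤ bound)
a_2 = 3: 15/4  (≤ bound)
a_3 = 1: 19/5  (> 4, stop)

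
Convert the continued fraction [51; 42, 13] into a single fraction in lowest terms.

27910/547

Collapse the nested fraction from the inside out:
Start with 13.
42 + 1/(13/1) = 42 + 1/13 = 547/13
51 + 1/(547/13) = 51 + 13/547 = 27910/547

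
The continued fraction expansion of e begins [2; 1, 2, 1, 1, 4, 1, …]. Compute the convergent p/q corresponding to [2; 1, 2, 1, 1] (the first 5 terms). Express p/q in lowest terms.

a_0 = 2: 2/1
a_1 = 1: 3/1
a_2 = 2: 8/3
a_3 = 1: 11/4
a_4 = 1: 19/7

19/7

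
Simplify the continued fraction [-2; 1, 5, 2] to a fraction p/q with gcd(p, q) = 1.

Start with 2.
5 + 1/(2/1) = 5 + 1/2 = 11/2
1 + 1/(11/2) = 1 + 2/11 = 13/11
-2 + 1/(13/11) = -2 + 11/13 = -15/13

-15/13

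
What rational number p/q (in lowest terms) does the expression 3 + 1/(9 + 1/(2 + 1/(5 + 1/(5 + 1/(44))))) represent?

Use the convergent recurrence hₖ = aₖ·hₖ₋₁ + hₖ₋₂ (and likewise for the denominators kₖ):
a_0 = 3: 3/1
a_1 = 9: 28/9
a_2 = 2: 59/19
a_3 = 5: 323/104
a_4 = 5: 1674/539
a_5 = 44: 73979/23820

73979/23820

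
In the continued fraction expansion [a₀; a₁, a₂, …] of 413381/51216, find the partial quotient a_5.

2

Run the Euclidean algorithm, recording each quotient:
⌊413381/51216⌋ = 8, remainder 3653
⌊51216/3653⌋ = 14, remainder 74
⌊3653/74⌋ = 49, remainder 27
⌊74/27⌋ = 2, remainder 20
⌊27/20⌋ = 1, remainder 7
⌊20/7⌋ = 2, remainder 6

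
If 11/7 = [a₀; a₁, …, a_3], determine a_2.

Run the Euclidean algorithm, recording each quotient:
11 ÷ 7 → quotient 1, remainder 4
7 ÷ 4 → quotient 1, remainder 3
4 ÷ 3 → quotient 1, remainder 1

1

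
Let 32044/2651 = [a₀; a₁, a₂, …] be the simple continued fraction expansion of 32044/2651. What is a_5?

32044 = 12·2651 + 232, so a_0 = 12
2651 = 11·232 + 99, so a_1 = 11
232 = 2·99 + 34, so a_2 = 2
99 = 2·34 + 31, so a_3 = 2
34 = 1·31 + 3, so a_4 = 1
31 = 10·3 + 1, so a_5 = 10

10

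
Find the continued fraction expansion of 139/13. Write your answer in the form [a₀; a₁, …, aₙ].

[10; 1, 2, 4]

⌊139/13⌋ = 10, remainder 9
⌊13/9⌋ = 1, remainder 4
⌊9/4⌋ = 2, remainder 1
⌊4/1⌋ = 4, remainder 0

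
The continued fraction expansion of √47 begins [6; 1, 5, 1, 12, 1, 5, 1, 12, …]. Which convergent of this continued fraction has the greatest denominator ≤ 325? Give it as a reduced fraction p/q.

a_0 = 6: 6/1  (≤ bound)
a_1 = 1: 7/1  (≤ bound)
a_2 = 5: 41/6  (≤ bound)
a_3 = 1: 48/7  (≤ bound)
a_4 = 12: 617/90  (≤ bound)
a_5 = 1: 665/97  (≤ bound)
a_6 = 5: 3942/575  (> 325, stop)

665/97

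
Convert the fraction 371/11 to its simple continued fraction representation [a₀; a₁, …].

[33; 1, 2, 1, 2]

371 = 33·11 + 8, so a_0 = 33
11 = 1·8 + 3, so a_1 = 1
8 = 2·3 + 2, so a_2 = 2
3 = 1·2 + 1, so a_3 = 1
2 = 2·1 + 0, so a_4 = 2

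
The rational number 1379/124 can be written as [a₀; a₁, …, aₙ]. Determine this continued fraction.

1379 = 11·124 + 15, so a_0 = 11
124 = 8·15 + 4, so a_1 = 8
15 = 3·4 + 3, so a_2 = 3
4 = 1·3 + 1, so a_3 = 1
3 = 3·1 + 0, so a_4 = 3

[11; 8, 3, 1, 3]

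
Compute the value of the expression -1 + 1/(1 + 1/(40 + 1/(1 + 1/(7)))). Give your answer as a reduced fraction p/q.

Build up convergents one term at a time:
a_0 = -1: -1/1
a_1 = 1: 0/1
a_2 = 40: -1/41
a_3 = 1: -1/42
a_4 = 7: -8/335

-8/335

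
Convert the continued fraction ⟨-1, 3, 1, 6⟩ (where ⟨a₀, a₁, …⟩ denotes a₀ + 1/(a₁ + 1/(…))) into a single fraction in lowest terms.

a_0 = -1: -1/1
a_1 = 3: -2/3
a_2 = 1: -3/4
a_3 = 6: -20/27

-20/27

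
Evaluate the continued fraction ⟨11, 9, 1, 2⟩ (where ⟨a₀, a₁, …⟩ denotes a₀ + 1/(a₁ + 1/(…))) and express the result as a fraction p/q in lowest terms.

322/29

a_0 = 11: 11/1
a_1 = 9: 100/9
a_2 = 1: 111/10
a_3 = 2: 322/29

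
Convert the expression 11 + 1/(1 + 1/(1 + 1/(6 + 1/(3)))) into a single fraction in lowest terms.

473/41

Collapse the nested fraction from the inside out:
Start with 3.
6 + 1/(3/1) = 6 + 1/3 = 19/3
1 + 1/(19/3) = 1 + 3/19 = 22/19
1 + 1/(22/19) = 1 + 19/22 = 41/22
11 + 1/(41/22) = 11 + 22/41 = 473/41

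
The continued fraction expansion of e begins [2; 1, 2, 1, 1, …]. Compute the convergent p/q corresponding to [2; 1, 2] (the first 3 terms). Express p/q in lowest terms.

8/3

Start with 2.
1 + 1/(2/1) = 1 + 1/2 = 3/2
2 + 1/(3/2) = 2 + 2/3 = 8/3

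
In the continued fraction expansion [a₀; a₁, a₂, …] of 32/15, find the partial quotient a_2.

2

32 = 2·15 + 2, so a_0 = 2
15 = 7·2 + 1, so a_1 = 7
2 = 2·1 + 0, so a_2 = 2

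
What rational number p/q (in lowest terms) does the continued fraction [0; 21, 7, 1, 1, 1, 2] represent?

61/1289

a_0 = 0: 0/1
a_1 = 21: 1/21
a_2 = 7: 7/148
a_3 = 1: 8/169
a_4 = 1: 15/317
a_5 = 1: 23/486
a_6 = 2: 61/1289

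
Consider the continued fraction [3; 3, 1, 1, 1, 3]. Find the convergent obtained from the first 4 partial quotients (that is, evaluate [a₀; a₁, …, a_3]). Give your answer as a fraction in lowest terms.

Compute successive convergents:
a_0 = 3: 3/1
a_1 = 3: 10/3
a_2 = 1: 13/4
a_3 = 1: 23/7

23/7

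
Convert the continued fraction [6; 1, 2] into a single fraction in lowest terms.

20/3

Compute successive convergents:
a_0 = 6: 6/1
a_1 = 1: 7/1
a_2 = 2: 20/3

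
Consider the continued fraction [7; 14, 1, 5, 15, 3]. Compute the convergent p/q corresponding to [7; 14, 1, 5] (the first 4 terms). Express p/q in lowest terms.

Build up convergents one term at a time:
a_0 = 7: 7/1
a_1 = 14: 99/14
a_2 = 1: 106/15
a_3 = 5: 629/89

629/89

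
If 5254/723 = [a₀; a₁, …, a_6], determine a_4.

1

5254 = 7·723 + 193, so a_0 = 7
723 = 3·193 + 144, so a_1 = 3
193 = 1·144 + 49, so a_2 = 1
144 = 2·49 + 46, so a_3 = 2
49 = 1·46 + 3, so a_4 = 1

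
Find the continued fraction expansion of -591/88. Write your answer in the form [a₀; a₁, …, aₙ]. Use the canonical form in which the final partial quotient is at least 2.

[-7; 3, 1, 1, 12]

-591 ÷ 88 → quotient -7, remainder 25
88 ÷ 25 → quotient 3, remainder 13
25 ÷ 13 → quotient 1, remainder 12
13 ÷ 12 → quotient 1, remainder 1
12 ÷ 1 → quotient 12, remainder 0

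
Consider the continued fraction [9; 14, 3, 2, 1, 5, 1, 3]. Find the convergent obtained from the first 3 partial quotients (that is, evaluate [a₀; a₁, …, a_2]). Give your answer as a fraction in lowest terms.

390/43

Build up convergents one term at a time:
a_0 = 9: 9/1
a_1 = 14: 127/14
a_2 = 3: 390/43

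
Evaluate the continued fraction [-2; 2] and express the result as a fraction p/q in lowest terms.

-3/2

Start with 2.
-2 + 1/(2/1) = -2 + 1/2 = -3/2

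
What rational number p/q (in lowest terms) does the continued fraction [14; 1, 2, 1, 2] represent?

Collapse the nested fraction from the inside out:
Start with 2.
1 + 1/(2/1) = 1 + 1/2 = 3/2
2 + 1/(3/2) = 2 + 2/3 = 8/3
1 + 1/(8/3) = 1 + 3/8 = 11/8
14 + 1/(11/8) = 14 + 8/11 = 162/11

162/11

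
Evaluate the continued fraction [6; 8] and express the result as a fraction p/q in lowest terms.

49/8

a_0 = 6: 6/1
a_1 = 8: 49/8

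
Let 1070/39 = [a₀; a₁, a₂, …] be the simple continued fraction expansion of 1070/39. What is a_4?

Apply division with remainder until the remainder is 0:
⌊1070/39⌋ = 27, remainder 17
⌊39/17⌋ = 2, remainder 5
⌊17/5⌋ = 3, remainder 2
⌊5/2⌋ = 2, remainder 1
⌊2/1⌋ = 2, remainder 0

2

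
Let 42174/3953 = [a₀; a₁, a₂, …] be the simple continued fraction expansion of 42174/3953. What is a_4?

42174 ÷ 3953 → quotient 10, remainder 2644
3953 ÷ 2644 → quotient 1, remainder 1309
2644 ÷ 1309 → quotient 2, remainder 26
1309 ÷ 26 → quotient 50, remainder 9
26 ÷ 9 → quotient 2, remainder 8

2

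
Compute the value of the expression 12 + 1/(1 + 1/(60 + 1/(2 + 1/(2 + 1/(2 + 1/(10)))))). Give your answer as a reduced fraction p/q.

99676/7677

Start with 10.
2 + 1/(10/1) = 2 + 1/10 = 21/10
2 + 1/(21/10) = 2 + 10/21 = 52/21
2 + 1/(52/21) = 2 + 21/52 = 125/52
60 + 1/(125/52) = 60 + 52/125 = 7552/125
1 + 1/(7552/125) = 1 + 125/7552 = 7677/7552
12 + 1/(7677/7552) = 12 + 7552/7677 = 99676/7677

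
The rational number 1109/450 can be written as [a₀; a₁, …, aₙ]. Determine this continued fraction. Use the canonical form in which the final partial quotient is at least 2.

[2; 2, 6, 1, 1, 7, 2]

Run the Euclidean algorithm, recording each quotient:
1109 ÷ 450 → quotient 2, remainder 209
450 ÷ 209 → quotient 2, remainder 32
209 ÷ 32 → quotient 6, remainder 17
32 ÷ 17 → quotient 1, remainder 15
17 ÷ 15 → quotient 1, remainder 2
15 ÷ 2 → quotient 7, remainder 1
2 ÷ 1 → quotient 2, remainder 0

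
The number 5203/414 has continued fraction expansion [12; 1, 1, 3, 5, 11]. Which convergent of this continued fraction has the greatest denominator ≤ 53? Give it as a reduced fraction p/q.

a_0 = 12: 12/1  (≤ bound)
a_1 = 1: 13/1  (≤ bound)
a_2 = 1: 25/2  (≤ bound)
a_3 = 3: 88/7  (≤ bound)
a_4 = 5: 465/37  (≤ bound)
a_5 = 11: 5203/414  (> 53, stop)

465/37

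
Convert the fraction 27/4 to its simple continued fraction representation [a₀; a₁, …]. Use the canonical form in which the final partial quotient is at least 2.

27 ÷ 4 → quotient 6, remainder 3
4 ÷ 3 → quotient 1, remainder 1
3 ÷ 1 → quotient 3, remainder 0

[6; 1, 3]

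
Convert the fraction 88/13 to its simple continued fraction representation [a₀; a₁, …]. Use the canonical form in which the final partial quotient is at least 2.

Repeatedly divide and take the remainder:
88 ÷ 13 → quotient 6, remainder 10
13 ÷ 10 → quotient 1, remainder 3
10 ÷ 3 → quotient 3, remainder 1
3 ÷ 1 → quotient 3, remainder 0

[6; 1, 3, 3]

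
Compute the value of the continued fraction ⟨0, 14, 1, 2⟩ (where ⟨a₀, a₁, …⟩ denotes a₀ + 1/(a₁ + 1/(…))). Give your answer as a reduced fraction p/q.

3/44

Collapse the nested fraction from the inside out:
Start with 2.
1 + 1/(2/1) = 1 + 1/2 = 3/2
14 + 1/(3/2) = 14 + 2/3 = 44/3
0 + 1/(44/3) = 0 + 3/44 = 3/44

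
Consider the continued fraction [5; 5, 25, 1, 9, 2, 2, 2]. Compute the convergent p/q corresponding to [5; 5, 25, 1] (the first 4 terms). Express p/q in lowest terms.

a_0 = 5: 5/1
a_1 = 5: 26/5
a_2 = 25: 655/126
a_3 = 1: 681/131

681/131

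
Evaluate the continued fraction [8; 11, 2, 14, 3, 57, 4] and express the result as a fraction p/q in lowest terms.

1903457/235370

Compute successive convergents:
a_0 = 8: 8/1
a_1 = 11: 89/11
a_2 = 2: 186/23
a_3 = 14: 2693/333
a_4 = 3: 8265/1022
a_5 = 57: 473798/58587
a_6 = 4: 1903457/235370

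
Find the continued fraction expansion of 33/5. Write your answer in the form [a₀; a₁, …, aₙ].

[6; 1, 1, 2]

33 = 6·5 + 3, so a_0 = 6
5 = 1·3 + 2, so a_1 = 1
3 = 1·2 + 1, so a_2 = 1
2 = 2·1 + 0, so a_3 = 2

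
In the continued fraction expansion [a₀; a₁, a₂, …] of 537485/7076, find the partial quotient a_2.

537485 ÷ 7076 → quotient 75, remainder 6785
7076 ÷ 6785 → quotient 1, remainder 291
6785 ÷ 291 → quotient 23, remainder 92

23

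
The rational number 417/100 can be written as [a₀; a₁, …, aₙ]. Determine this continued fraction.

Run the Euclidean algorithm, recording each quotient:
417 = 4·100 + 17, so a_0 = 4
100 = 5·17 + 15, so a_1 = 5
17 = 1·15 + 2, so a_2 = 1
15 = 7·2 + 1, so a_3 = 7
2 = 2·1 + 0, so a_4 = 2

[4; 5, 1, 7, 2]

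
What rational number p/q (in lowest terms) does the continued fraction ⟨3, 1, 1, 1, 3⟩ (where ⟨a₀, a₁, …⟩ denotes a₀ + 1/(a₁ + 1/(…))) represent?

Build up convergents one term at a time:
a_0 = 3: 3/1
a_1 = 1: 4/1
a_2 = 1: 7/2
a_3 = 1: 11/3
a_4 = 3: 40/11

40/11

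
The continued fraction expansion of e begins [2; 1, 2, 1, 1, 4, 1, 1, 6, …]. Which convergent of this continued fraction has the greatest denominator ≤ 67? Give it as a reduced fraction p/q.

a_0 = 2: 2/1  (≤ bound)
a_1 = 1: 3/1  (≤ bound)
a_2 = 2: 8/3  (≤ bound)
a_3 = 1: 11/4  (≤ bound)
a_4 = 1: 19/7  (≤ bound)
a_5 = 4: 87/32  (≤ bound)
a_6 = 1: 106/39  (≤ bound)
a_7 = 1: 193/71  (> 67, stop)

106/39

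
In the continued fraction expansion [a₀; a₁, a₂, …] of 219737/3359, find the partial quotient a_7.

Run the Euclidean algorithm, recording each quotient:
219737 = 65·3359 + 1402, so a_0 = 65
3359 = 2·1402 + 555, so a_1 = 2
1402 = 2·555 + 292, so a_2 = 2
555 = 1·292 + 263, so a_3 = 1
292 = 1·263 + 29, so a_4 = 1
263 = 9·29 + 2, so a_5 = 9
29 = 14·2 + 1, so a_6 = 14
2 = 2·1 + 0, so a_7 = 2

2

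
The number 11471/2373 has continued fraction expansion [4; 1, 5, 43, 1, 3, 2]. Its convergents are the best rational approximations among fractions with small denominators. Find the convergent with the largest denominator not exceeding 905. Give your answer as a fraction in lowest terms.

List convergents until the denominator exceeds the bound:
a_0 = 4: 4/1  (≤ bound)
a_1 = 1: 5/1  (≤ bound)
a_2 = 5: 29/6  (≤ bound)
a_3 = 43: 1252/259  (≤ bound)
a_4 = 1: 1281/265  (≤ bound)
a_5 = 3: 5095/1054  (> 905, stop)

1281/265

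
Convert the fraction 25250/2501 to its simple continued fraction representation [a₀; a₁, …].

[10; 10, 2, 2, 1, 1, 1, 12]

Run the Euclidean algorithm, recording each quotient:
⌊25250/2501⌋ = 10, remainder 240
⌊2501/240⌋ = 10, remainder 101
⌊240/101⌋ = 2, remainder 38
⌊101/38⌋ = 2, remainder 25
⌊38/25⌋ = 1, remainder 13
⌊25/13⌋ = 1, remainder 12
⌊13/12⌋ = 1, remainder 1
⌊12/1⌋ = 12, remainder 0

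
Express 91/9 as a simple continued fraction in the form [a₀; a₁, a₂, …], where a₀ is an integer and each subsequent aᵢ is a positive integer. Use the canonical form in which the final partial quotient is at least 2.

91 = 10·9 + 1, so a_0 = 10
9 = 9·1 + 0, so a_1 = 9

[10; 9]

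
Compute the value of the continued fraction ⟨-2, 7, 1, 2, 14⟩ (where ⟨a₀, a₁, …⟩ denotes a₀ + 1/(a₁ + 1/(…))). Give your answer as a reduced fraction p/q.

-617/330

Start with 14.
2 + 1/(14/1) = 2 + 1/14 = 29/14
1 + 1/(29/14) = 1 + 14/29 = 43/29
7 + 1/(43/29) = 7 + 29/43 = 330/43
-2 + 1/(330/43) = -2 + 43/330 = -617/330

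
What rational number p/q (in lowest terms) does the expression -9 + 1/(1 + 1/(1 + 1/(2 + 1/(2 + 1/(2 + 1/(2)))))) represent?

-589/70

Start with 2.
2 + 1/(2/1) = 2 + 1/2 = 5/2
2 + 1/(5/2) = 2 + 2/5 = 12/5
2 + 1/(12/5) = 2 + 5/12 = 29/12
1 + 1/(29/12) = 1 + 12/29 = 41/29
1 + 1/(41/29) = 1 + 29/41 = 70/41
-9 + 1/(70/41) = -9 + 41/70 = -589/70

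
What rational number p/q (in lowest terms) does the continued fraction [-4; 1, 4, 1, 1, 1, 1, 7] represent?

a_0 = -4: -4/1
a_1 = 1: -3/1
a_2 = 4: -16/5
a_3 = 1: -19/6
a_4 = 1: -35/11
a_5 = 1: -54/17
a_6 = 1: -89/28
a_7 = 7: -677/213

-677/213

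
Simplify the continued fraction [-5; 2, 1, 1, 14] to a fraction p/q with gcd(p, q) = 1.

Start with 14.
1 + 1/(14/1) = 1 + 1/14 = 15/14
1 + 1/(15/14) = 1 + 14/15 = 29/15
2 + 1/(29/15) = 2 + 15/29 = 73/29
-5 + 1/(73/29) = -5 + 29/73 = -336/73

-336/73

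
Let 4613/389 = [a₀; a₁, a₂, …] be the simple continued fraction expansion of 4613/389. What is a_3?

Run the Euclidean algorithm, recording each quotient:
4613 ÷ 389 → quotient 11, remainder 334
389 ÷ 334 → quotient 1, remainder 55
334 ÷ 55 → quotient 6, remainder 4
55 ÷ 4 → quotient 13, remainder 3

13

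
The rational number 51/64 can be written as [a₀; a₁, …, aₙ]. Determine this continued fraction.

[0; 1, 3, 1, 12]

Apply division with remainder until the remainder is 0:
51 ÷ 64 → quotient 0, remainder 51
64 ÷ 51 → quotient 1, remainder 13
51 ÷ 13 → quotient 3, remainder 12
13 ÷ 12 → quotient 1, remainder 1
12 ÷ 1 → quotient 12, remainder 0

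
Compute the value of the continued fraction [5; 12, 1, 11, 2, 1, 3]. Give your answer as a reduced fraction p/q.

a_0 = 5: 5/1
a_1 = 12: 61/12
a_2 = 1: 66/13
a_3 = 11: 787/155
a_4 = 2: 1640/323
a_5 = 1: 2427/478
a_6 = 3: 8921/1757

8921/1757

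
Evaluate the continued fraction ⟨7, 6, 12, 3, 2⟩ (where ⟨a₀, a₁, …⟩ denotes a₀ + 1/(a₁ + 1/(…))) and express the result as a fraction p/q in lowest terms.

Compute successive convergents:
a_0 = 7: 7/1
a_1 = 6: 43/6
a_2 = 12: 523/73
a_3 = 3: 1612/225
a_4 = 2: 3747/523

3747/523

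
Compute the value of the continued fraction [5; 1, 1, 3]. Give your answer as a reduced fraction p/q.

39/7

Start with 3.
1 + 1/(3/1) = 1 + 1/3 = 4/3
1 + 1/(4/3) = 1 + 3/4 = 7/4
5 + 1/(7/4) = 5 + 4/7 = 39/7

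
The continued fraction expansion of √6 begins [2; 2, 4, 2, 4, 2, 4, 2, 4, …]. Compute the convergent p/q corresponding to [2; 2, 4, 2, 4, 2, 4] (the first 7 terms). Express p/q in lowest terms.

2158/881

Start with 4.
2 + 1/(4/1) = 2 + 1/4 = 9/4
4 + 1/(9/4) = 4 + 4/9 = 40/9
2 + 1/(40/9) = 2 + 9/40 = 89/40
4 + 1/(89/40) = 4 + 40/89 = 396/89
2 + 1/(396/89) = 2 + 89/396 = 881/396
2 + 1/(881/396) = 2 + 396/881 = 2158/881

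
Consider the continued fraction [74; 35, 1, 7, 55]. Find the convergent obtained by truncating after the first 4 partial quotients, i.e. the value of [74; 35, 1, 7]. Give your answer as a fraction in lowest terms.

21246/287

a_0 = 74: 74/1
a_1 = 35: 2591/35
a_2 = 1: 2665/36
a_3 = 7: 21246/287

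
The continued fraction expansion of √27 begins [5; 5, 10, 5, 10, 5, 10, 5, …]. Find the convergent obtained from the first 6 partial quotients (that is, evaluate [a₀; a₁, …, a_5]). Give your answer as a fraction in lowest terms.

70226/13515

a_0 = 5: 5/1
a_1 = 5: 26/5
a_2 = 10: 265/51
a_3 = 5: 1351/260
a_4 = 10: 13775/2651
a_5 = 5: 70226/13515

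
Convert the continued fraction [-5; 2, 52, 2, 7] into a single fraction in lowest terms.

Start with 7.
2 + 1/(7/1) = 2 + 1/7 = 15/7
52 + 1/(15/7) = 52 + 7/15 = 787/15
2 + 1/(787/15) = 2 + 15/787 = 1589/787
-5 + 1/(1589/787) = -5 + 787/1589 = -7158/1589

-7158/1589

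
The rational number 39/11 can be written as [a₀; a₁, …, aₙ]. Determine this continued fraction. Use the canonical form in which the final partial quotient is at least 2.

[3; 1, 1, 5]

Run the Euclidean algorithm, recording each quotient:
⌊39/11⌋ = 3, remainder 6
⌊11/6⌋ = 1, remainder 5
⌊6/5⌋ = 1, remainder 1
⌊5/1⌋ = 5, remainder 0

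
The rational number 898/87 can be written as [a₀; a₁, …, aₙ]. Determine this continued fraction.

Run the Euclidean algorithm, recording each quotient:
⌊898/87⌋ = 10, remainder 28
⌊87/28⌋ = 3, remainder 3
⌊28/3⌋ = 9, remainder 1
⌊3/1⌋ = 3, remainder 0

[10; 3, 9, 3]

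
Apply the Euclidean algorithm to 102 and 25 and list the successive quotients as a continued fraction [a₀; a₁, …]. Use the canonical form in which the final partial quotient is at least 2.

[4; 12, 2]

102 = 4·25 + 2, so a_0 = 4
25 = 12·2 + 1, so a_1 = 12
2 = 2·1 + 0, so a_2 = 2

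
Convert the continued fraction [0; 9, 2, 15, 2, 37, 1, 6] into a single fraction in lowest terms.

a_0 = 0: 0/1
a_1 = 9: 1/9
a_2 = 2: 2/19
a_3 = 15: 31/294
a_4 = 2: 64/607
a_5 = 37: 2399/22753
a_6 = 1: 2463/23360
a_7 = 6: 17177/162913

17177/162913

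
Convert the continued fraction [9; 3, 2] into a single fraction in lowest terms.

65/7

Compute successive convergents:
a_0 = 9: 9/1
a_1 = 3: 28/3
a_2 = 2: 65/7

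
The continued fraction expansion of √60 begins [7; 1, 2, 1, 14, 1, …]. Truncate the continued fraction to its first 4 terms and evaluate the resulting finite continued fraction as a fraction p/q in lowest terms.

Build up convergents one term at a time:
a_0 = 7: 7/1
a_1 = 1: 8/1
a_2 = 2: 23/3
a_3 = 1: 31/4

31/4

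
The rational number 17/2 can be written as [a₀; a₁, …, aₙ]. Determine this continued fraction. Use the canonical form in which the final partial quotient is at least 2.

[8; 2]

⌊17/2⌋ = 8, remainder 1
⌊2/1⌋ = 2, remainder 0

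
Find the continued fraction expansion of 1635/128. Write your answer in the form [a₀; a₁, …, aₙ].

[12; 1, 3, 2, 2, 2, 2]

1635 ÷ 128 → quotient 12, remainder 99
128 ÷ 99 → quotient 1, remainder 29
99 ÷ 29 → quotient 3, remainder 12
29 ÷ 12 → quotient 2, remainder 5
12 ÷ 5 → quotient 2, remainder 2
5 ÷ 2 → quotient 2, remainder 1
2 ÷ 1 → quotient 2, remainder 0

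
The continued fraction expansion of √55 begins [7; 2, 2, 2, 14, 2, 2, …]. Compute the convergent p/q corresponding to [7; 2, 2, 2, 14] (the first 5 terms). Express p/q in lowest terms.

1283/173

Use the convergent recurrence hₖ = aₖ·hₖ₋₁ + hₖ₋₂ (and likewise for the denominators kₖ):
a_0 = 7: 7/1
a_1 = 2: 15/2
a_2 = 2: 37/5
a_3 = 2: 89/12
a_4 = 14: 1283/173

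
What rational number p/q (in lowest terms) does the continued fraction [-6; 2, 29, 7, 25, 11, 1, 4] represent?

Start with 4.
1 + 1/(4/1) = 1 + 1/4 = 5/4
11 + 1/(5/4) = 11 + 4/5 = 59/5
25 + 1/(59/5) = 25 + 5/59 = 1480/59
7 + 1/(1480/59) = 7 + 59/1480 = 10419/1480
29 + 1/(10419/1480) = 29 + 1480/10419 = 303631/10419
2 + 1/(303631/10419) = 2 + 10419/303631 = 617681/303631
-6 + 1/(617681/303631) = -6 + 303631/617681 = -3402455/617681

-3402455/617681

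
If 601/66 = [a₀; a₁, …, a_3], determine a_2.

Apply division with remainder until the remainder is 0:
601 = 9·66 + 7, so a_0 = 9
66 = 9·7 + 3, so a_1 = 9
7 = 2·3 + 1, so a_2 = 2

2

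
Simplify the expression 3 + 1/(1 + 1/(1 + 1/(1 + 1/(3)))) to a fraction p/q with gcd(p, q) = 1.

Use the convergent recurrence hₖ = aₖ·hₖ₋₁ + hₖ₋₂ (and likewise for the denominators kₖ):
a_0 = 3: 3/1
a_1 = 1: 4/1
a_2 = 1: 7/2
a_3 = 1: 11/3
a_4 = 3: 40/11

40/11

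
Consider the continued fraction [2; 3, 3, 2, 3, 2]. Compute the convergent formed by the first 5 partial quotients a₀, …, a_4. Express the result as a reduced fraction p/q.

182/79

a_0 = 2: 2/1
a_1 = 3: 7/3
a_2 = 3: 23/10
a_3 = 2: 53/23
a_4 = 3: 182/79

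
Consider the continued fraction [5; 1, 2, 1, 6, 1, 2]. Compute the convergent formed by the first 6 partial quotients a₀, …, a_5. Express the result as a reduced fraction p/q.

178/31

Start with 1.
6 + 1/(1/1) = 6 + 1/1 = 7/1
1 + 1/(7/1) = 1 + 1/7 = 8/7
2 + 1/(8/7) = 2 + 7/8 = 23/8
1 + 1/(23/8) = 1 + 8/23 = 31/23
5 + 1/(31/23) = 5 + 23/31 = 178/31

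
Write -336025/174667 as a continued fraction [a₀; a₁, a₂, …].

[-2; 13, 8, 15, 7, 3, 1, 3]

Repeatedly divide and take the remainder:
-336025 = -2·174667 + 13309, so a_0 = -2
174667 = 13·13309 + 1650, so a_1 = 13
13309 = 8·1650 + 109, so a_2 = 8
1650 = 15·109 + 15, so a_3 = 15
109 = 7·15 + 4, so a_4 = 7
15 = 3·4 + 3, so a_5 = 3
4 = 1·3 + 1, so a_6 = 1
3 = 3·1 + 0, so a_7 = 3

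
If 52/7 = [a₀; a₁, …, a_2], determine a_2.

52 = 7·7 + 3, so a_0 = 7
7 = 2·3 + 1, so a_1 = 2
3 = 3·1 + 0, so a_2 = 3

3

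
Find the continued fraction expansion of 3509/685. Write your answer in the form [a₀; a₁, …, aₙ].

[5; 8, 6, 2, 6]

3509 = 5·685 + 84, so a_0 = 5
685 = 8·84 + 13, so a_1 = 8
84 = 6·13 + 6, so a_2 = 6
13 = 2·6 + 1, so a_3 = 2
6 = 6·1 + 0, so a_4 = 6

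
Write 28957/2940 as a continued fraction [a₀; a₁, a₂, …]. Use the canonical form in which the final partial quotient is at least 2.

[9; 1, 5, 1, 1, 1, 3, 40]

Apply division with remainder until the remainder is 0:
⌊28957/2940⌋ = 9, remainder 2497
⌊2940/2497⌋ = 1, remainder 443
⌊2497/443⌋ = 5, remainder 282
⌊443/282⌋ = 1, remainder 161
⌊282/161⌋ = 1, remainder 121
⌊161/121⌋ = 1, remainder 40
⌊121/40⌋ = 3, remainder 1
⌊40/1⌋ = 40, remainder 0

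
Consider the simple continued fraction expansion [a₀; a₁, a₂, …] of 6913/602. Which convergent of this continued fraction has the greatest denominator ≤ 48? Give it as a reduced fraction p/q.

a_0 = 11: 11/1  (≤ bound)
a_1 = 2: 23/2  (≤ bound)
a_2 = 14: 333/29  (≤ bound)
a_3 = 1: 356/31  (≤ bound)
a_4 = 1: 689/60  (> 48, stop)

356/31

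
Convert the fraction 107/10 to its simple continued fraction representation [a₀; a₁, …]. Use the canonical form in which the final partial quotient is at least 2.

⌊107/10⌋ = 10, remainder 7
⌊10/7⌋ = 1, remainder 3
⌊7/3⌋ = 2, remainder 1
⌊3/1⌋ = 3, remainder 0

[10; 1, 2, 3]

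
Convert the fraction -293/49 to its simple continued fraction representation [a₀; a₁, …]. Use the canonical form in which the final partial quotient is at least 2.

⌊-293/49⌋ = -6, remainder 1
⌊49/1⌋ = 49, remainder 0

[-6; 49]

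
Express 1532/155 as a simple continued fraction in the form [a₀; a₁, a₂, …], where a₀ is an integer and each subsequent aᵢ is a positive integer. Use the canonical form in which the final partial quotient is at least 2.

⌊1532/155⌋ = 9, remainder 137
⌊155/137⌋ = 1, remainder 18
⌊137/18⌋ = 7, remainder 11
⌊18/11⌋ = 1, remainder 7
⌊11/7⌋ = 1, remainder 4
⌊7/4⌋ = 1, remainder 3
⌊4/3⌋ = 1, remainder 1
⌊3/1⌋ = 3, remainder 0

[9; 1, 7, 1, 1, 1, 1, 3]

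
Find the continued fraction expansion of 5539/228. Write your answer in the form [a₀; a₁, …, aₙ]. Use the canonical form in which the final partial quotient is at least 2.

[24; 3, 2, 2, 13]

5539 = 24·228 + 67, so a_0 = 24
228 = 3·67 + 27, so a_1 = 3
67 = 2·27 + 13, so a_2 = 2
27 = 2·13 + 1, so a_3 = 2
13 = 13·1 + 0, so a_4 = 13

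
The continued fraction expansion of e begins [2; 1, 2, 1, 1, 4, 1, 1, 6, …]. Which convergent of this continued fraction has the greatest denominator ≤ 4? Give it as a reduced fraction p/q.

a_0 = 2: 2/1  (≤ bound)
a_1 = 1: 3/1  (≤ bound)
a_2 = 2: 8/3  (≤ bound)
a_3 = 1: 11/4  (≤ bound)
a_4 = 1: 19/7  (> 4, stop)

11/4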